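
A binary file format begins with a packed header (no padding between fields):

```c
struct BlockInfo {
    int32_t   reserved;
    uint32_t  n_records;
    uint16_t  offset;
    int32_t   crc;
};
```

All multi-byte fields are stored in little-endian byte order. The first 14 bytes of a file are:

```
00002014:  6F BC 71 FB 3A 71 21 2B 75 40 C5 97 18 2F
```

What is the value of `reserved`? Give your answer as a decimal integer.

-76432273

`reserved` is the first field, at byte offset 0, occupying 4 bytes.
Bytes at offsets 0..3: 6F BC 71 FB.
Little-endian: lowest address holds the least-significant byte.
Reassemble most-significant byte first: FB 71 BC 6F → 0xFB71BC6F.
Top bit is set, so as a signed 32-bit value this is 0xFB71BC6F − 2^32 = -76432273.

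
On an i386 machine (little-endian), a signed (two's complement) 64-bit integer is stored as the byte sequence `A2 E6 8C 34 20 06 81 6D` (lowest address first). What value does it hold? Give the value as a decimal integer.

Little-endian stores the least-significant byte at the lowest address.
Reassemble most-significant byte first: 6D 81 06 20 34 8C E6 A2 → 0x6D810620348CE6A2.
0x6D810620348CE6A2 = 7890594757520189090.

7890594757520189090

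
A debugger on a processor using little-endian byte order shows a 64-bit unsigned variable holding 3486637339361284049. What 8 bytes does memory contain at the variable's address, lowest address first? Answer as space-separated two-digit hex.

3486637339361284049 in hexadecimal, padded to 64 bits, is 0x3063062FE93E0FD1.
Split into bytes (most-significant first): 30 63 06 2F E9 3E 0F D1.
In little-endian order the low byte comes first in memory.
So at ascending addresses the bytes are D1 0F 3E E9 2F 06 63 30.

D1 0F 3E E9 2F 06 63 30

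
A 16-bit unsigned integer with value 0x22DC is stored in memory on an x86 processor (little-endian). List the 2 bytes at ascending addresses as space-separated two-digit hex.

DC 22

Split into bytes (most-significant first): 22 DC.
In little-endian order the low byte comes first in memory.
So at ascending addresses the bytes are DC 22.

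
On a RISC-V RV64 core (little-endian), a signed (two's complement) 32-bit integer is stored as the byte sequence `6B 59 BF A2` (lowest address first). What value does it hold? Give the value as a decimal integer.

-1564518037

Little-endian stores the least-significant byte at the lowest address.
Reassemble most-significant byte first: A2 BF 59 6B → 0xA2BF596B.
Top bit is set, so as a signed 32-bit value this is 0xA2BF596B − 2^32 = -1564518037.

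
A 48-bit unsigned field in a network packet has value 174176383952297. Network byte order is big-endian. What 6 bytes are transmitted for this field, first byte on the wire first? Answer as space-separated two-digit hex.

9E 69 99 7E 65 A9

174176383952297 in hexadecimal, padded to 48 bits, is 0x9E69997E65A9.
Split into bytes (most-significant first): 9E 69 99 7E 65 A9.
In big-endian order the high byte comes first in memory.
So the memory order matches the most-significant-first order: 9E 69 99 7E 65 A9.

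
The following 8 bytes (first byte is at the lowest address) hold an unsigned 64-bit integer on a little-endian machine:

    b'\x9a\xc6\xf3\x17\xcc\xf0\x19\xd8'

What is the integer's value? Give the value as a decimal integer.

15571741945976047258

Little-endian: lowest address holds the least-significant byte.
Reassemble most-significant byte first: D8 19 F0 CC 17 F3 C6 9A → 0xD819F0CC17F3C69A.
0xD819F0CC17F3C69A = 15571741945976047258.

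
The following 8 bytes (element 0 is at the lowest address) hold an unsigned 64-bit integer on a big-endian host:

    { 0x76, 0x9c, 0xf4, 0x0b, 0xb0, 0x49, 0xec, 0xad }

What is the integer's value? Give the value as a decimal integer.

8546974523881811117

Big-endian stores the most-significant byte at the lowest address.
The bytes are already most-significant first: 0x769CF40BB049ECAD.
0x769CF40BB049ECAD = 8546974523881811117.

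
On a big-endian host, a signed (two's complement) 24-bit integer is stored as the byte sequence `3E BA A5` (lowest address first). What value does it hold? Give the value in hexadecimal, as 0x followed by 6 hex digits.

0x3EBAA5

Big-endian: lowest address holds the most-significant byte.
The bytes are already most-significant first: 0x3EBAA5.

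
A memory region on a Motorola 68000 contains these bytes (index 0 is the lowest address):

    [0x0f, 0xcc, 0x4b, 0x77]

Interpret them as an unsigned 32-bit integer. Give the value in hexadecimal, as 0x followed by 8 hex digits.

Big-endian stores the most-significant byte at the lowest address.
The bytes are already most-significant first: 0x0FCC4B77.

0x0FCC4B77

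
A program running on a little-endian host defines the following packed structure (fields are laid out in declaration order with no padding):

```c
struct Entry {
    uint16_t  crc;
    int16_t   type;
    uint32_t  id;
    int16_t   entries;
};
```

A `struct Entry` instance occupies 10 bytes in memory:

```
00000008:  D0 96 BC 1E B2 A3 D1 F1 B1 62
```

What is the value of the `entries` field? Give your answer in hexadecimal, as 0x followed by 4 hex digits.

`entries` follows `crc` (2 B), `type` (2 B), `id` (4 B), so it starts at offset 2 + 2 + 4 = 8 and occupies 2 bytes.
Bytes at offsets 8..9: B1 62.
In little-endian order the low byte comes first in memory.
Reassemble most-significant byte first: 62 B1 → 0x62B1.

0x62B1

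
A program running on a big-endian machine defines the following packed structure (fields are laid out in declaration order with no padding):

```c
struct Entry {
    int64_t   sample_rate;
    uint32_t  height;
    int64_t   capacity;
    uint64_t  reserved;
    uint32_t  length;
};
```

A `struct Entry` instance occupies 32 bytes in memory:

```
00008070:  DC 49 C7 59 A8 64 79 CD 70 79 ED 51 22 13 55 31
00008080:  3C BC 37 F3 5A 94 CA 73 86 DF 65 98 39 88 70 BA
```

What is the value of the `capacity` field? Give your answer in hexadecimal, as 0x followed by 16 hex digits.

`capacity` follows `sample_rate` (8 B), `height` (4 B), so it starts at offset 8 + 4 = 12 and occupies 8 bytes.
Bytes at offsets 12..19: 22 13 55 31 3C BC 37 F3.
Big-endian: lowest address holds the most-significant byte.
The bytes are already most-significant first: 0x221355313CBC37F3.

0x221355313CBC37F3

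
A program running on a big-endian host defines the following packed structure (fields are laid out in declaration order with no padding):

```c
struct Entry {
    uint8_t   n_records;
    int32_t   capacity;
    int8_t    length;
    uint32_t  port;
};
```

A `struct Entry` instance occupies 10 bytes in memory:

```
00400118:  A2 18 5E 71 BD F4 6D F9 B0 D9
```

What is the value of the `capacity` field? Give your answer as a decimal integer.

408842685

`capacity` follows `n_records` (1 byte), so it starts at byte offset 1 and occupies 4 bytes.
Bytes at offsets 1..4: 18 5E 71 BD.
Big-endian stores the most-significant byte at the lowest address.
The bytes are already most-significant first: 0x185E71BD.
0x185E71BD = 408842685.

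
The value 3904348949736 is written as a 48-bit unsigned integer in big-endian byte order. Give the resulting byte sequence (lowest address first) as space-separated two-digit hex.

3904348949736 in hexadecimal, padded to 48 bits, is 0x038D0D550CE8.
Split into bytes (most-significant first): 03 8D 0D 55 0C E8.
In big-endian order the high byte comes first in memory.
So the memory order matches the most-significant-first order: 03 8D 0D 55 0C E8.

03 8D 0D 55 0C E8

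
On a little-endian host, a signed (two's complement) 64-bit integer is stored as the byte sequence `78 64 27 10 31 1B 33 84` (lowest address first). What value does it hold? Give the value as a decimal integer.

Little-endian: lowest address holds the least-significant byte.
Reassemble most-significant byte first: 84 33 1B 31 10 27 64 78 → 0x84331B3110276478.
Top bit is set, so as a signed 64-bit value this is 0x84331B3110276478 − 2^64 = -8920756539352456072.

-8920756539352456072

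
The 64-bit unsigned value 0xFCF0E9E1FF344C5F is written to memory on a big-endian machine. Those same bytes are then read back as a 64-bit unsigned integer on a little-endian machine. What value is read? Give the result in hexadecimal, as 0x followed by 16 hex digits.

0x5F4C34FFE1E9F0FC

Stored big-endian, the bytes at ascending addresses are FC F0 E9 E1 FF 34 4C 5F.
Read back as little-endian, the first byte is least significant, giving 0x5F4C34FFE1E9F0FC.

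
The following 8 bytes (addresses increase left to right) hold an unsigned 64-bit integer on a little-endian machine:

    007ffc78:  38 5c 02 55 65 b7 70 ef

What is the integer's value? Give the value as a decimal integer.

Little-endian stores the least-significant byte at the lowest address.
Reassemble most-significant byte first: EF 70 B7 65 55 02 5C 38 → 0xEF70B76555025C38.
0xEF70B76555025C38 = 17253491818302168120.

17253491818302168120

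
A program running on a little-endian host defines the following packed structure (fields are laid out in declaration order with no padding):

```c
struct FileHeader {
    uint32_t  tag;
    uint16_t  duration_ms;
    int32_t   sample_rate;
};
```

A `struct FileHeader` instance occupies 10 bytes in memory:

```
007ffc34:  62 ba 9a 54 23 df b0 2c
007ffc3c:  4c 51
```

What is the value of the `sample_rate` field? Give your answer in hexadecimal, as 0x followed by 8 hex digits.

`sample_rate` follows `tag` (4 B), `duration_ms` (2 B), so it starts at offset 4 + 2 = 6 and occupies 4 bytes.
Bytes at offsets 6..9: B0 2C 4C 51.
Little-endian stores the least-significant byte at the lowest address.
Reassemble most-significant byte first: 51 4C 2C B0 → 0x514C2CB0.

0x514C2CB0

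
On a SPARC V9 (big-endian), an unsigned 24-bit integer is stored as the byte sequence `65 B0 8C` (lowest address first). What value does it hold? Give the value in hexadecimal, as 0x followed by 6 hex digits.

0x65B08C

Big-endian stores the most-significant byte at the lowest address.
The bytes are already most-significant first: 0x65B08C.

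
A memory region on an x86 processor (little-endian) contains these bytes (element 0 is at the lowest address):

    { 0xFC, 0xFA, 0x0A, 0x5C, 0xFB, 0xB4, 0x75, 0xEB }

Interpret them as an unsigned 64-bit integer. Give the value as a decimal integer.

16966666162862226172

Little-endian: lowest address holds the least-significant byte.
Reassemble most-significant byte first: EB 75 B4 FB 5C 0A FA FC → 0xEB75B4FB5C0AFAFC.
0xEB75B4FB5C0AFAFC = 16966666162862226172.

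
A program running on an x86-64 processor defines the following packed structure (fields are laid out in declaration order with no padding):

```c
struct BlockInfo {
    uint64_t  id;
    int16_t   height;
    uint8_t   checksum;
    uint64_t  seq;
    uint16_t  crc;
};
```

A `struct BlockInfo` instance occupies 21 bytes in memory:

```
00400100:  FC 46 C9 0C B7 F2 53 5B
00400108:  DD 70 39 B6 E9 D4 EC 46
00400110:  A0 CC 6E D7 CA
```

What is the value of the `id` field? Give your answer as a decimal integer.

6580870348525881084

`id` is the first field, at byte offset 0, occupying 8 bytes.
Bytes at offsets 0..7: FC 46 C9 0C B7 F2 53 5B.
Little-endian: lowest address holds the least-significant byte.
Reassemble most-significant byte first: 5B 53 F2 B7 0C C9 46 FC → 0x5B53F2B70CC946FC.
0x5B53F2B70CC946FC = 6580870348525881084.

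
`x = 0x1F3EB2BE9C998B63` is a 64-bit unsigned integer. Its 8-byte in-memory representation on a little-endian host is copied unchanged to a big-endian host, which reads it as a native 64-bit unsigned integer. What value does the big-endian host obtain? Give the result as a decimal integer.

7172995730010947103

Stored little-endian, the bytes at ascending addresses are 63 8B 99 9C BE B2 3E 1F.
Read back as big-endian, the last byte is least significant, giving 0x638B999CBEB23E1F.
0x638B999CBEB23E1F = 7172995730010947103.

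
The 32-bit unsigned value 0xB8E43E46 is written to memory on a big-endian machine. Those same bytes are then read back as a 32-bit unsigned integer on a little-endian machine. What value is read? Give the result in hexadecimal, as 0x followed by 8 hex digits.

0x463EE4B8

Stored big-endian, the bytes at ascending addresses are B8 E4 3E 46.
Read back as little-endian, the first byte is least significant, giving 0x463EE4B8.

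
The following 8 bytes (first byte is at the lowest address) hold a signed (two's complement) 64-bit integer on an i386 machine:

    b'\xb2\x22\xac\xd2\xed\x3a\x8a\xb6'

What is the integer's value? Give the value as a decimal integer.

Little-endian stores the least-significant byte at the lowest address.
Reassemble most-significant byte first: B6 8A 3A ED D2 AC 22 B2 → 0xB68A3AEDD2AC22B2.
Top bit is set, so as a signed 64-bit value this is 0xB68A3AEDD2AC22B2 − 2^64 = -5293353618904440142.

-5293353618904440142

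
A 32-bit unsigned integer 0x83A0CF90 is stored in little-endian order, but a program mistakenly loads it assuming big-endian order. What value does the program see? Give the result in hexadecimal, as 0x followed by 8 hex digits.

0x90CFA083

Stored little-endian, the bytes at ascending addresses are 90 CF A0 83.
Read back as big-endian, the last byte is least significant, giving 0x90CFA083.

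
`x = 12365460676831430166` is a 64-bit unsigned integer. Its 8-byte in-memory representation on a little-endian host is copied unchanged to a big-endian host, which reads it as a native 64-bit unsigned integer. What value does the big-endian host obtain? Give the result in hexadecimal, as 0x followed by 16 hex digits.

12365460676831430166 in 64-bit hexadecimal is 0xAB9AF0F876994616.
Stored little-endian, the bytes at ascending addresses are 16 46 99 76 F8 F0 9A AB.
Read back as big-endian, the last byte is least significant, giving 0x16469976F8F09AAB.

0x16469976F8F09AAB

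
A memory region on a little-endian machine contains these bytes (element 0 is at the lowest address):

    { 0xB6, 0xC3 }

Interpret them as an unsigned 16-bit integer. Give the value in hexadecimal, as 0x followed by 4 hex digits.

0xC3B6

In little-endian order the low byte comes first in memory.
Reassemble most-significant byte first: C3 B6 → 0xC3B6.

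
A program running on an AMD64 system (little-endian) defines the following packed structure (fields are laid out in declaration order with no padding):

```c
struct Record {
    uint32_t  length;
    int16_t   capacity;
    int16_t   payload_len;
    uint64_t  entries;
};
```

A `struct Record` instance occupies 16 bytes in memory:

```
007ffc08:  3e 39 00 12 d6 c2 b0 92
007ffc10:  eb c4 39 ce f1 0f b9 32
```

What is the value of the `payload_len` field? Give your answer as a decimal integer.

`payload_len` follows `length` (4 B), `capacity` (2 B), so it starts at offset 4 + 2 = 6 and occupies 2 bytes.
Bytes at offsets 6..7: B0 92.
In little-endian order the low byte comes first in memory.
Reassemble most-significant byte first: 92 B0 → 0x92B0.
Top bit is set, so as a signed 16-bit value this is 0x92B0 − 2^16 = -27984.

-27984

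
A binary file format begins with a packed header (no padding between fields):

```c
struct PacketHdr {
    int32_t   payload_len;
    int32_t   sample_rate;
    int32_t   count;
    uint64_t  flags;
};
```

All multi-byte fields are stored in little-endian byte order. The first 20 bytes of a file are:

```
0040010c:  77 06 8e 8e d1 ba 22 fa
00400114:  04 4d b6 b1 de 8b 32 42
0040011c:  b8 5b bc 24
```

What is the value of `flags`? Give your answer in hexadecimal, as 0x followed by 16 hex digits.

0x24BC5BB842328BDE

`flags` follows `payload_len` (4 B), `sample_rate` (4 B), `count` (4 B), so it starts at offset 4 + 4 + 4 = 12 and occupies 8 bytes.
Bytes at offsets 12..19: DE 8B 32 42 B8 5B BC 24.
In little-endian order the low byte comes first in memory.
Reassemble most-significant byte first: 24 BC 5B B8 42 32 8B DE → 0x24BC5BB842328BDE.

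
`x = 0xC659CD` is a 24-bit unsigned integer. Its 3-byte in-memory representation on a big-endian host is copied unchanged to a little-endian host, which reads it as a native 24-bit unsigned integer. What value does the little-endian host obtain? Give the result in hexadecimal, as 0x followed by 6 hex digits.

0xCD59C6

Stored big-endian, the bytes at ascending addresses are C6 59 CD.
Read back as little-endian, the first byte is least significant, giving 0xCD59C6.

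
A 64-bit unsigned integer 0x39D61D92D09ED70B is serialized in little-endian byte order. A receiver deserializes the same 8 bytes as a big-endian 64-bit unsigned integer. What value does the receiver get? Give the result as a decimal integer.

853325273051813433

Stored little-endian, the bytes at ascending addresses are 0B D7 9E D0 92 1D D6 39.
Read back as big-endian, the last byte is least significant, giving 0x0BD79ED0921DD639.
0x0BD79ED0921DD639 = 853325273051813433.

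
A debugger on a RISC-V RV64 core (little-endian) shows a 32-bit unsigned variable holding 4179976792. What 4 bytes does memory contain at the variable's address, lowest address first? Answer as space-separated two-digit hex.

58 62 25 F9

4179976792 in hexadecimal, padded to 32 bits, is 0xF9256258.
Split into bytes (most-significant first): F9 25 62 58.
Little-endian: lowest address holds the least-significant byte.
So at ascending addresses the bytes are 58 62 25 F9.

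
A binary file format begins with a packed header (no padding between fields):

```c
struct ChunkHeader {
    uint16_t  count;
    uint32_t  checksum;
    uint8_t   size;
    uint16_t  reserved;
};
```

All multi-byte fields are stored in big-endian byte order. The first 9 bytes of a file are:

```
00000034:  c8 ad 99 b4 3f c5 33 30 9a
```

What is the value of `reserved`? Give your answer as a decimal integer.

12442

`reserved` follows `count` (2 B), `checksum` (4 B), `size` (1 B), so it starts at offset 2 + 4 + 1 = 7 and occupies 2 bytes.
Bytes at offsets 7..8: 30 9A.
Big-endian stores the most-significant byte at the lowest address.
The bytes are already most-significant first: 0x309A.
0x309A = 12442.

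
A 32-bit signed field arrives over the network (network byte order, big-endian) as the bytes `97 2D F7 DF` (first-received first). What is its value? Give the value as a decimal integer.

Big-endian: lowest address holds the most-significant byte.
The bytes are already most-significant first: 0x972DF7DF.
Top bit is set, so as a signed 32-bit value this is 0x972DF7DF − 2^32 = -1758595105.

-1758595105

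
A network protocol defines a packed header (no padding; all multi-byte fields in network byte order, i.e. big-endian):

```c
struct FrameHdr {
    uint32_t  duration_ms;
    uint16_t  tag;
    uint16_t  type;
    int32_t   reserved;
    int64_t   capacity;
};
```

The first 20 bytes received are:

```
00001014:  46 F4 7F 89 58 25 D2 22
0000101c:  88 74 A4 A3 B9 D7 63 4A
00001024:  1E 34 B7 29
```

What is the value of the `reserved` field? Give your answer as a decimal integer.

`reserved` follows `duration_ms` (4 B), `tag` (2 B), `type` (2 B), so it starts at offset 4 + 2 + 2 = 8 and occupies 4 bytes.
Bytes at offsets 8..11: 88 74 A4 A3.
Big-endian: lowest address holds the most-significant byte.
The bytes are already most-significant first: 0x8874A4A3.
Top bit is set, so as a signed 32-bit value this is 0x8874A4A3 − 2^32 = -2005621597.

-2005621597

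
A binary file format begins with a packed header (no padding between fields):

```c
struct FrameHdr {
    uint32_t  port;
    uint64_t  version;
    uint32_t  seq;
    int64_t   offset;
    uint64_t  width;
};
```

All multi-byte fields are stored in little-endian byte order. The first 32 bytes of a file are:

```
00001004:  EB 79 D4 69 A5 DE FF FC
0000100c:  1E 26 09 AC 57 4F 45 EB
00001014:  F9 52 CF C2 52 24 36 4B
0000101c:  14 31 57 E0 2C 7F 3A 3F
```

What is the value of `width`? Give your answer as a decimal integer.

`width` follows `port` (4 B), `version` (8 B), `seq` (4 B), `offset` (8 B), so it starts at offset 4 + 8 + 4 + 8 = 24 and occupies 8 bytes.
Bytes at offsets 24..31: 14 31 57 E0 2C 7F 3A 3F.
Little-endian: lowest address holds the least-significant byte.
Reassemble most-significant byte first: 3F 3A 7F 2C E0 57 31 14 → 0x3F3A7F2CE0573114.
0x3F3A7F2CE0573114 = 4556093803757777172.

4556093803757777172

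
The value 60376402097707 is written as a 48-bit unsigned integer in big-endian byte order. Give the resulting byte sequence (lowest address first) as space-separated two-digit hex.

60376402097707 in hexadecimal, padded to 48 bits, is 0x36E979FFF62B.
Split into bytes (most-significant first): 36 E9 79 FF F6 2B.
Big-endian stores the most-significant byte at the lowest address.
So the memory order matches the most-significant-first order: 36 E9 79 FF F6 2B.

36 E9 79 FF F6 2B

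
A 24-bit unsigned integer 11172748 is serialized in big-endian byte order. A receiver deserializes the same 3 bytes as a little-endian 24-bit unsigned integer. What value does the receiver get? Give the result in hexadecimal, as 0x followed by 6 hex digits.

0x8C7BAA

11172748 in 24-bit hexadecimal is 0xAA7B8C.
Stored big-endian, the bytes at ascending addresses are AA 7B 8C.
Read back as little-endian, the first byte is least significant, giving 0x8C7BAA.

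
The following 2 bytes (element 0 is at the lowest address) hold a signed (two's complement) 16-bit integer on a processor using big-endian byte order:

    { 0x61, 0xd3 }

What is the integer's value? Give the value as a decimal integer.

25043

Big-endian stores the most-significant byte at the lowest address.
The bytes are already most-significant first: 0x61D3.
0x61D3 = 25043.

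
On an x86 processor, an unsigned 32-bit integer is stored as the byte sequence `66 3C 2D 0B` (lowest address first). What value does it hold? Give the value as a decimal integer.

Little-endian: lowest address holds the least-significant byte.
Reassemble most-significant byte first: 0B 2D 3C 66 → 0x0B2D3C66.
0x0B2D3C66 = 187513958.

187513958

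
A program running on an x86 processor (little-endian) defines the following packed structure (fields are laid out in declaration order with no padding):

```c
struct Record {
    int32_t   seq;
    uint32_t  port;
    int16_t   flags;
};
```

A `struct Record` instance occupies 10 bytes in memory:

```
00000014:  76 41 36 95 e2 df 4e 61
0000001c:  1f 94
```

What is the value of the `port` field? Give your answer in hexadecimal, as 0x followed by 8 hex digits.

`port` follows `seq` (4 bytes), so it starts at byte offset 4 and occupies 4 bytes.
Bytes at offsets 4..7: E2 DF 4E 61.
In little-endian order the low byte comes first in memory.
Reassemble most-significant byte first: 61 4E DF E2 → 0x614EDFE2.

0x614EDFE2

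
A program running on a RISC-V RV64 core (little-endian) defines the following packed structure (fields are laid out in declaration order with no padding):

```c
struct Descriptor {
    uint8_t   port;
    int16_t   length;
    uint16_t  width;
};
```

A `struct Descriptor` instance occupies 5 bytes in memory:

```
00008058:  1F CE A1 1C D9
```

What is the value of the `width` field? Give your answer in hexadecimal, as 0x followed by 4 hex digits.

0xD91C

`width` follows `port` (1 B), `length` (2 B), so it starts at offset 1 + 2 = 3 and occupies 2 bytes.
Bytes at offsets 3..4: 1C D9.
Little-endian stores the least-significant byte at the lowest address.
Reassemble most-significant byte first: D9 1C → 0xD91C.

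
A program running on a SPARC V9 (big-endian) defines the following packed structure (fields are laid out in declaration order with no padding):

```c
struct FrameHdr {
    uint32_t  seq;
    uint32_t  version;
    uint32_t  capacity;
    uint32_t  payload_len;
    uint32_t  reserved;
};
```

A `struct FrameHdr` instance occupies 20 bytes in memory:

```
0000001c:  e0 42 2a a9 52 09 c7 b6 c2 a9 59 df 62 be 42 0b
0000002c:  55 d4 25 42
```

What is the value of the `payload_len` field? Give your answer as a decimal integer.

1656635915

`payload_len` follows `seq` (4 B), `version` (4 B), `capacity` (4 B), so it starts at offset 4 + 4 + 4 = 12 and occupies 4 bytes.
Bytes at offsets 12..15: 62 BE 42 0B.
Big-endian: lowest address holds the most-significant byte.
The bytes are already most-significant first: 0x62BE420B.
0x62BE420B = 1656635915.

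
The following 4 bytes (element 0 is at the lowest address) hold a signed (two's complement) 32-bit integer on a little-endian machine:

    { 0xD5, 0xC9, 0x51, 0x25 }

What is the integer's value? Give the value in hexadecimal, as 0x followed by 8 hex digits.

0x2551C9D5

Little-endian stores the least-significant byte at the lowest address.
Reassemble most-significant byte first: 25 51 C9 D5 → 0x2551C9D5.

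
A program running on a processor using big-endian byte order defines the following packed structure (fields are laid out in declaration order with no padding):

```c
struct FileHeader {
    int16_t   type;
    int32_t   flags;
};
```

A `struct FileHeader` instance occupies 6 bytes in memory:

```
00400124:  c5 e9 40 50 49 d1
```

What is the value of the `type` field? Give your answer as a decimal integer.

`type` is the first field, at byte offset 0, occupying 2 bytes.
Bytes at offsets 0..1: C5 E9.
Big-endian: lowest address holds the most-significant byte.
The bytes are already most-significant first: 0xC5E9.
Top bit is set, so as a signed 16-bit value this is 0xC5E9 − 2^16 = -14871.

-14871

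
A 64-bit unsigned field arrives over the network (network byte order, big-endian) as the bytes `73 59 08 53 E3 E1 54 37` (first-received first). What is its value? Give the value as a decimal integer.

8311683743687463991

In big-endian order the high byte comes first in memory.
The bytes are already most-significant first: 0x73590853E3E15437.
0x73590853E3E15437 = 8311683743687463991.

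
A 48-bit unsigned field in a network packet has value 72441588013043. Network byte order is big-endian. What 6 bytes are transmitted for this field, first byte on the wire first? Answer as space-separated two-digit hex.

72441588013043 in hexadecimal, padded to 48 bits, is 0x41E29F1ED7F3.
Split into bytes (most-significant first): 41 E2 9F 1E D7 F3.
Big-endian stores the most-significant byte at the lowest address.
So the memory order matches the most-significant-first order: 41 E2 9F 1E D7 F3.

41 E2 9F 1E D7 F3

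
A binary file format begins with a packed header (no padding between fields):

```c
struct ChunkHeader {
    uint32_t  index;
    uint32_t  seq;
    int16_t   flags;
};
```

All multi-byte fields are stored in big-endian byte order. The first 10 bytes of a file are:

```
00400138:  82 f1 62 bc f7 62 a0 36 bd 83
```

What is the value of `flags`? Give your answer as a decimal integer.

`flags` follows `index` (4 B), `seq` (4 B), so it starts at offset 4 + 4 = 8 and occupies 2 bytes.
Bytes at offsets 8..9: BD 83.
In big-endian order the high byte comes first in memory.
The bytes are already most-significant first: 0xBD83.
Top bit is set, so as a signed 16-bit value this is 0xBD83 − 2^16 = -17021.

-17021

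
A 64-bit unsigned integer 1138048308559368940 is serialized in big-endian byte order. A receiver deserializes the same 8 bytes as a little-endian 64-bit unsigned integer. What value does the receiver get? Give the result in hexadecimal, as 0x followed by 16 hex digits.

1138048308559368940 in 64-bit hexadecimal is 0x0FCB28E830EA52EC.
Stored big-endian, the bytes at ascending addresses are 0F CB 28 E8 30 EA 52 EC.
Read back as little-endian, the first byte is least significant, giving 0xEC52EA30E828CB0F.

0xEC52EA30E828CB0F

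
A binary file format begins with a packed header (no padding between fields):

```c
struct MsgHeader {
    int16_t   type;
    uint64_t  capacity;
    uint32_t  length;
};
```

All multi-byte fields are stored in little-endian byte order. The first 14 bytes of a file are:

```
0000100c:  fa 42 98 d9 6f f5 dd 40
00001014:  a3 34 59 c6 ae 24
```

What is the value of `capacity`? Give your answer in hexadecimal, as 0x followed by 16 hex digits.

0x34A340DDF56FD998

`capacity` follows `type` (2 bytes), so it starts at byte offset 2 and occupies 8 bytes.
Bytes at offsets 2..9: 98 D9 6F F5 DD 40 A3 34.
Little-endian: lowest address holds the least-significant byte.
Reassemble most-significant byte first: 34 A3 40 DD F5 6F D9 98 → 0x34A340DDF56FD998.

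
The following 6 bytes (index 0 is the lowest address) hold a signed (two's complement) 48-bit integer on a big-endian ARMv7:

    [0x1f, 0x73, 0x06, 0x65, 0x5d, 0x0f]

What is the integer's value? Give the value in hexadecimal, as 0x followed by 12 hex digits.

In big-endian order the high byte comes first in memory.
The bytes are already most-significant first: 0x1F7306655D0F.

0x1F7306655D0F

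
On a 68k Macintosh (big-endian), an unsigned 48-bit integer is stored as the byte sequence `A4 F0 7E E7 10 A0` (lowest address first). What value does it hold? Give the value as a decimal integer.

In big-endian order the high byte comes first in memory.
The bytes are already most-significant first: 0xA4F07EE710A0.
0xA4F07EE710A0 = 181352828178592.

181352828178592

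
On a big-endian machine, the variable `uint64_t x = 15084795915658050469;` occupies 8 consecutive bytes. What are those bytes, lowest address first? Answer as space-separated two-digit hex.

15084795915658050469 in hexadecimal, padded to 64 bits, is 0xD157F5F66E0FBBA5.
Split into bytes (most-significant first): D1 57 F5 F6 6E 0F BB A5.
Big-endian: lowest address holds the most-significant byte.
So the memory order matches the most-significant-first order: D1 57 F5 F6 6E 0F BB A5.

D1 57 F5 F6 6E 0F BB A5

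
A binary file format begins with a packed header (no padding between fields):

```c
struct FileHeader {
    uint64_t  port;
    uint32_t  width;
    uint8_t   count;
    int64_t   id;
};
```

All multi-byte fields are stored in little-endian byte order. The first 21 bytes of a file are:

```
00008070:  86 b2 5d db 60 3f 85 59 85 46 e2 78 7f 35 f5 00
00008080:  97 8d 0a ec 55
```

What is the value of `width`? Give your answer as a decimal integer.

`width` follows `port` (8 bytes), so it starts at byte offset 8 and occupies 4 bytes.
Bytes at offsets 8..11: 85 46 E2 78.
In little-endian order the low byte comes first in memory.
Reassemble most-significant byte first: 78 E2 46 85 → 0x78E24685.
0x78E24685 = 2028095109.

2028095109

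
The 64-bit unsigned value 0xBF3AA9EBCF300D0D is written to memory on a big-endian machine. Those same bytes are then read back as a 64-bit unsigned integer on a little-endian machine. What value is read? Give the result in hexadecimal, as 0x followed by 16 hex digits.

0x0D0D30CFEBA93ABF

Stored big-endian, the bytes at ascending addresses are BF 3A A9 EB CF 30 0D 0D.
Read back as little-endian, the first byte is least significant, giving 0x0D0D30CFEBA93ABF.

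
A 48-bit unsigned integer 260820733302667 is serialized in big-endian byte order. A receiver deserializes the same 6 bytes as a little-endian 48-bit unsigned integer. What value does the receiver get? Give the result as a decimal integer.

153481328408557

260820733302667 in 48-bit hexadecimal is 0xED370F28978B.
Stored big-endian, the bytes at ascending addresses are ED 37 0F 28 97 8B.
Read back as little-endian, the first byte is least significant, giving 0x8B97280F37ED.
0x8B97280F37ED = 153481328408557.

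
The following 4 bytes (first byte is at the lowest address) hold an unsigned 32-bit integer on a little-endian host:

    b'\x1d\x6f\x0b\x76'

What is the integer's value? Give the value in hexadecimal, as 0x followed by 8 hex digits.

0x760B6F1D

Little-endian stores the least-significant byte at the lowest address.
Reassemble most-significant byte first: 76 0B 6F 1D → 0x760B6F1D.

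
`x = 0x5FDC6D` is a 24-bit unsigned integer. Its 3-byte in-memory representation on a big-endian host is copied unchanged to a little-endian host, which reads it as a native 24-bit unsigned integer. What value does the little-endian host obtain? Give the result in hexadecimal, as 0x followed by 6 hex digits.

Stored big-endian, the bytes at ascending addresses are 5F DC 6D.
Read back as little-endian, the first byte is least significant, giving 0x6DDC5F.

0x6DDC5F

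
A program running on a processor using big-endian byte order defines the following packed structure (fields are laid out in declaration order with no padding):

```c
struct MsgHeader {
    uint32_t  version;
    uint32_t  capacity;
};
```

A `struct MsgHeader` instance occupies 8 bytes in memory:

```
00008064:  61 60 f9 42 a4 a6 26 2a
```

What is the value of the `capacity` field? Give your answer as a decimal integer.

2762352170

`capacity` follows `version` (4 bytes), so it starts at byte offset 4 and occupies 4 bytes.
Bytes at offsets 4..7: A4 A6 26 2A.
Big-endian: lowest address holds the most-significant byte.
The bytes are already most-significant first: 0xA4A6262A.
0xA4A6262A = 2762352170.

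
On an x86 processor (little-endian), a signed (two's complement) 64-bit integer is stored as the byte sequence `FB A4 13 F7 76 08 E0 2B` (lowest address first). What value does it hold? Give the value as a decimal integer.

3161536245458511099

Little-endian: lowest address holds the least-significant byte.
Reassemble most-significant byte first: 2B E0 08 76 F7 13 A4 FB → 0x2BE00876F713A4FB.
0x2BE00876F713A4FB = 3161536245458511099.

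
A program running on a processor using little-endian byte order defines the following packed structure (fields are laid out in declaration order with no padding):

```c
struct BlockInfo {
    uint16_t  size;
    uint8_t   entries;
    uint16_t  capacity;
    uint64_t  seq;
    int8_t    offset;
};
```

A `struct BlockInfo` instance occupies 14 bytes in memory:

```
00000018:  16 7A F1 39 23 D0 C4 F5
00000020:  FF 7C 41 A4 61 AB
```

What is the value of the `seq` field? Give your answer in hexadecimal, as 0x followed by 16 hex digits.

`seq` follows `size` (2 B), `entries` (1 B), `capacity` (2 B), so it starts at offset 2 + 1 + 2 = 5 and occupies 8 bytes.
Bytes at offsets 5..12: D0 C4 F5 FF 7C 41 A4 61.
Little-endian stores the least-significant byte at the lowest address.
Reassemble most-significant byte first: 61 A4 41 7C FF F5 C4 D0 → 0x61A4417CFFF5C4D0.

0x61A4417CFFF5C4D0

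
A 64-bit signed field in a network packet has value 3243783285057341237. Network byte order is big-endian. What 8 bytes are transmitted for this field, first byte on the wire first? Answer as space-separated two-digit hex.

2D 04 3B B6 22 31 47 35

3243783285057341237 in hexadecimal, padded to 64 bits, is 0x2D043BB622314735.
Split into bytes (most-significant first): 2D 04 3B B6 22 31 47 35.
In big-endian order the high byte comes first in memory.
So the memory order matches the most-significant-first order: 2D 04 3B B6 22 31 47 35.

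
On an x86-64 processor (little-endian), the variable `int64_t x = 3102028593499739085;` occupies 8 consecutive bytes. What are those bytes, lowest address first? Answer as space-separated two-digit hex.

CD 13 A8 0E 92 9E 0C 2B

3102028593499739085 in hexadecimal, padded to 64 bits, is 0x2B0C9E920EA813CD.
Split into bytes (most-significant first): 2B 0C 9E 92 0E A8 13 CD.
In little-endian order the low byte comes first in memory.
So at ascending addresses the bytes are CD 13 A8 0E 92 9E 0C 2B.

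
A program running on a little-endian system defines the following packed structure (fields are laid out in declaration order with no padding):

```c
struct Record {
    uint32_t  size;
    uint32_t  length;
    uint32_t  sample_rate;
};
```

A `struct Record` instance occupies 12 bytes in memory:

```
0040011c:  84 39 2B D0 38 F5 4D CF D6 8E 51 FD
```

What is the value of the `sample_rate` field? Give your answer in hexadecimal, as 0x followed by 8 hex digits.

0xFD518ED6

`sample_rate` follows `size` (4 B), `length` (4 B), so it starts at offset 4 + 4 = 8 and occupies 4 bytes.
Bytes at offsets 8..11: D6 8E 51 FD.
Little-endian: lowest address holds the least-significant byte.
Reassemble most-significant byte first: FD 51 8E D6 → 0xFD518ED6.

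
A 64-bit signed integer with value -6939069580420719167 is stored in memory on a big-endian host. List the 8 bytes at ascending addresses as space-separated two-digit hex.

Two's complement of -6939069580420719167 in 64 bits: 6939069580420719167 = 0x604C8704C4B2223F; invert → 0x9FB378FB3B4DDDC0; add 1 → 0x9FB378FB3B4DDDC1.
Split into bytes (most-significant first): 9F B3 78 FB 3B 4D DD C1.
In big-endian order the high byte comes first in memory.
So the memory order matches the most-significant-first order: 9F B3 78 FB 3B 4D DD C1.

9F B3 78 FB 3B 4D DD C1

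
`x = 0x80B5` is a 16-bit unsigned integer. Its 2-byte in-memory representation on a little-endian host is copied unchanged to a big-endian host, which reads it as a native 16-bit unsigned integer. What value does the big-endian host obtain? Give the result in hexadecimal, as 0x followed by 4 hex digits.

0xB580

Stored little-endian, the bytes at ascending addresses are B5 80.
Read back as big-endian, the last byte is least significant, giving 0xB580.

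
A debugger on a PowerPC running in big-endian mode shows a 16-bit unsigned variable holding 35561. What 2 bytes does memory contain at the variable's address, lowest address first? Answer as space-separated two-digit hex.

8A E9

35561 in hexadecimal, padded to 16 bits, is 0x8AE9.
Split into bytes (most-significant first): 8A E9.
Big-endian: lowest address holds the most-significant byte.
So the memory order matches the most-significant-first order: 8A E9.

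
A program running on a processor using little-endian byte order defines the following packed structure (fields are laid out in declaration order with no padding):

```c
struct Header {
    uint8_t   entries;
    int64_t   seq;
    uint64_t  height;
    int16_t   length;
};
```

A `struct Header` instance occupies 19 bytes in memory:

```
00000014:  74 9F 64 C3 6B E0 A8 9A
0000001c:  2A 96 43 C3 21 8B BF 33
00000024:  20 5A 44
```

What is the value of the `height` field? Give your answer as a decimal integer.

`height` follows `entries` (1 B), `seq` (8 B), so it starts at offset 1 + 8 = 9 and occupies 8 bytes.
Bytes at offsets 9..16: 96 43 C3 21 8B BF 33 20.
Little-endian: lowest address holds the least-significant byte.
Reassemble most-significant byte first: 20 33 BF 8B 21 C3 43 96 → 0x2033BF8B21C34396.
0x2033BF8B21C34396 = 2320408837313741718.

2320408837313741718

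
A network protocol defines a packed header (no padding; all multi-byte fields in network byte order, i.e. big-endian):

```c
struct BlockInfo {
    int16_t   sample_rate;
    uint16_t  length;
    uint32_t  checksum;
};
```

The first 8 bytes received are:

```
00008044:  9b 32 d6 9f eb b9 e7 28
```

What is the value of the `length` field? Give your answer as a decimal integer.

54943

`length` follows `sample_rate` (2 bytes), so it starts at byte offset 2 and occupies 2 bytes.
Bytes at offsets 2..3: D6 9F.
Big-endian stores the most-significant byte at the lowest address.
The bytes are already most-significant first: 0xD69F.
0xD69F = 54943.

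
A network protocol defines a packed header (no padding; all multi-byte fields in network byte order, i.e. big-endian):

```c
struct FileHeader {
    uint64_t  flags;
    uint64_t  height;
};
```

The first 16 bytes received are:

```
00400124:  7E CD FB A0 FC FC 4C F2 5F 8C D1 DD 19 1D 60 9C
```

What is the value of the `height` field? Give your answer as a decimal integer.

`height` follows `flags` (8 bytes), so it starts at byte offset 8 and occupies 8 bytes.
Bytes at offsets 8..15: 5F 8C D1 DD 19 1D 60 9C.
Big-endian stores the most-significant byte at the lowest address.
The bytes are already most-significant first: 0x5F8CD1DD191D609C.
0x5F8CD1DD191D609C = 6885108677881979036.

6885108677881979036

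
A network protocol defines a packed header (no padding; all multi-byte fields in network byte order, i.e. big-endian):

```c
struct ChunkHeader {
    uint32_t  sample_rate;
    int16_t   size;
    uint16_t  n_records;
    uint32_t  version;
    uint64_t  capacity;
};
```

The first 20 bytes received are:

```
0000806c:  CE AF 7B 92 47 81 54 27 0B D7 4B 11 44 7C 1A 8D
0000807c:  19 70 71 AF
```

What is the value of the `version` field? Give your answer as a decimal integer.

`version` follows `sample_rate` (4 B), `size` (2 B), `n_records` (2 B), so it starts at offset 4 + 2 + 2 = 8 and occupies 4 bytes.
Bytes at offsets 8..11: 0B D7 4B 11.
Big-endian: lowest address holds the most-significant byte.
The bytes are already most-significant first: 0x0BD74B11.
0x0BD74B11 = 198658833.

198658833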